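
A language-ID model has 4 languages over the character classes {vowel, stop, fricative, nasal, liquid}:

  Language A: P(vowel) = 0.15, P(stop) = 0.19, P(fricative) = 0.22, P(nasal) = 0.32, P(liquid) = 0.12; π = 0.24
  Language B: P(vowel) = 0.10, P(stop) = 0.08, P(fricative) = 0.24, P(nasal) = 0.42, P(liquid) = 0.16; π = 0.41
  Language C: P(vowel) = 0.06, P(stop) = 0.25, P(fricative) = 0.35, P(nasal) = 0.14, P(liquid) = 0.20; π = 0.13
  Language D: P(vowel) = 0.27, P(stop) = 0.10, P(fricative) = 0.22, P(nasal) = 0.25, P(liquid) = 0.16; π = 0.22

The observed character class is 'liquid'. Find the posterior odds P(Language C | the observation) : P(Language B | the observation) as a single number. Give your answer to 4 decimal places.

0.3963

Since P(k|x) ∝ P(Z=k) f_k(x), the posterior odds are P(Z=i) f_i(x) / (P(Z=j) f_j(x)).
Evaluate each component's likelihood at the observed value:
  f_A = P(liquid | comp) = 0.12
  f_B = P(liquid | comp) = 0.16
  f_C = P(liquid | comp) = 0.20
  f_D = P(liquid | comp) = 0.16
Posterior odds = (P(Z=C)·f_C) / (P(Z=B)·f_B) = (0.13·0.2) / (0.41·0.16) = 0.026 / 0.0656 ≈ 0.3963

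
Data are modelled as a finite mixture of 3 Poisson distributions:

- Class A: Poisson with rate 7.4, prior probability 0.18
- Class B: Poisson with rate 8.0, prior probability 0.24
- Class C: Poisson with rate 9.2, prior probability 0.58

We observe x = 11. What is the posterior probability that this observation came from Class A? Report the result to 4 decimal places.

Apply Bayes' rule: the posterior for each component is proportional to its prior times its likelihood at x.
Poisson probabilities:
  f_A = e^(−7.4)·7.4^11/11! = 0.0557974
  f_B = e^(−8.0)·8.0^11/11! = 0.0721902
  f_C = e^(−9.2)·9.2^11/11! = 0.101158
Multiply by the mixture weights:
  π_A·f_A = 0.18 × 0.0557974 = 0.0100435
  π_B·f_B = 0.24 × 0.0721902 = 0.0173256
  π_C·f_C = 0.58 × 0.101158 = 0.0586718
Marginal: 0.0100435 + 0.0173256 + 0.0586718 = 0.0860409
So the posterior for Class A is 0.0100435 / 0.0860409 ≈ 0.1167.

0.1167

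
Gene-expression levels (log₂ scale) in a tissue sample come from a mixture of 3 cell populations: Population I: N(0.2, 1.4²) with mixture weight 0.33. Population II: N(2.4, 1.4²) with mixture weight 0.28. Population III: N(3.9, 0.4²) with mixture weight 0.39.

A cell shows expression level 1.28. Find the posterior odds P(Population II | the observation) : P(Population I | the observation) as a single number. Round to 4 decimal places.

The posterior odds equal the prior odds times the likelihood ratio: (w_i/w_j)·(f_i(x)/f_j(x)).
Evaluate each component's likelihood at the observed value:
  L_I = (1/(1.4·√(2π)))·exp(−(1.28−0.2)²/(2·1.4²)) = 0.284959·exp(-0.29755) = 0.21162
  L_II = (1/(1.4·√(2π)))·exp(−(1.28−2.4)²/(2·1.4²)) = 0.284959·exp(-0.32000) = 0.206923
  L_III = (1/(0.4·√(2π)))·exp(−(1.28−3.9)²/(2·0.4²)) = 0.997356·exp(-21.45125) = 4.81605e-10
Posterior odds = (w_II·L_II) / (w_I·L_I) = (0.28·0.206923) / (0.33·0.21162) = 0.0579383 / 0.0698347 ≈ 0.8296

0.8296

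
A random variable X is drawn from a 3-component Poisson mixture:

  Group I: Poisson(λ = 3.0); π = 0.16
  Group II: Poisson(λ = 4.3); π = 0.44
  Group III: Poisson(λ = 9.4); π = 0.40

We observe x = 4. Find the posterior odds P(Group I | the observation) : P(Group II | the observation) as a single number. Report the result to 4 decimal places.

0.3161

The posterior odds equal the prior odds times the likelihood ratio: (P(Z=i)/P(Z=j))·(f_i(x)/f_j(x)).
Poisson probabilities:
  L_I = e^(−3.0)·3.0^4/4! = 0.168031
  L_II = e^(−4.3)·4.3^4/4! = 0.193284
  L_III = e^(−9.4)·9.4^4/4! = 0.0269111
Odds = (0.16/0.44) × (0.168031/0.193284) = 0.363636 × 0.869349 ≈ 0.3161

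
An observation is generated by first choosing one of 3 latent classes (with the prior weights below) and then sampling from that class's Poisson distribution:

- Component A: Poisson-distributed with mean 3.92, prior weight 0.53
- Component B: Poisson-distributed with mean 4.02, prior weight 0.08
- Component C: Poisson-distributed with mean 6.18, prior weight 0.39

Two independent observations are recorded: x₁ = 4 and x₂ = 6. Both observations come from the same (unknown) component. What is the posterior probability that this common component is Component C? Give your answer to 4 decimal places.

Apply Bayes' rule: the posterior for each component is proportional to its prior times its likelihood at x.
Since both observations come from the same component, the likelihood for component k is f_k(x₁)·f_k(x₂).
  L_A = [0.195208] × [0.0999884] = 0.0195186
  L_B = [0.195357] × [0.105235] = 0.0205584
  L_C = [0.125835] × [0.160199] = 0.0201586
Weight by the priors:
  π_A·L_A = 0.53 × 0.0195186 = 0.0103448
  π_B·L_B = 0.08 × 0.0205584 = 0.00164467
  π_C·L_C = 0.39 × 0.0201586 = 0.00786187
Evidence: 0.0103448 + 0.00164467 + 0.00786187 = 0.0198514
Responsibility of Component C: 0.00786187 / 0.0198514 ≈ 0.3960

0.3960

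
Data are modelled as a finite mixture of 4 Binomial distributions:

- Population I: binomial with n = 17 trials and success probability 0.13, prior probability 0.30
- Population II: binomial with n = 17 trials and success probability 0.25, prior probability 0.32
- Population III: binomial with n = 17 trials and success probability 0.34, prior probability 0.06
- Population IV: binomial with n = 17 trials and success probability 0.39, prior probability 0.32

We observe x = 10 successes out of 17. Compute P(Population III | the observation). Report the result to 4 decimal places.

Apply Bayes' rule: the posterior for each component is proportional to its prior times its likelihood at x.
Binomial probabilities:
  p_I = C(17,10)·0.13^10·0.87^7 = 19448·1.37858e-09·0.377255 = 1.01145e-05
  p_II = C(17,10)·0.25^10·0.75^7 = 19448·9.53674e-07·0.133484 = 0.00247573
  p_III = C(17,10)·0.34^10·0.66^7 = 19448·2.06438e-05·0.0545516 = 0.0219014
  p_IV = C(17,10)·0.39^10·0.61^7 = 19448·8.14041e-05·0.0314274 = 0.0497542
Weight by the priors:
  w_I·p_I = 0.30 × 1.01145e-05 = 3.03434e-06
  w_II·p_II = 0.32 × 0.00247573 = 0.000792235
  w_III·p_III = 0.06 × 0.0219014 = 0.00131408
  w_IV·p_IV = 0.32 × 0.0497542 = 0.0159213
Denominator: 3.03434e-06 + 0.000792235 + 0.00131408 + 0.0159213 = 0.0180307
Responsibility of Population III: 0.00131408 / 0.0180307 ≈ 0.0729

0.0729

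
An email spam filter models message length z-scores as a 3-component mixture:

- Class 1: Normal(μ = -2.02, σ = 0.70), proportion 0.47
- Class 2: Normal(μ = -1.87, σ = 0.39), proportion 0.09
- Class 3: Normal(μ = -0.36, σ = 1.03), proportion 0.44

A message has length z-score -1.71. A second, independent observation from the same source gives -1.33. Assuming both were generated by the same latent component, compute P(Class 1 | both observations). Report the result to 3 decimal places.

0.625

Posterior ∝ prior × likelihood, so P(k | x) ∝ π_k f_k(x); normalise over all components.
Since both observations come from the same component, the likelihood for component k is f_k(x₁)·f_k(x₂).
  p_1 = [0.516683] × [0.35061] = 0.181155
  p_2 = [0.940367] × [0.392229] = 0.368839
  p_3 = [0.164074] × [0.248592] = 0.0407875
Prior × likelihood for each component:
  π_1·p_1 = 0.47 × 0.181155 = 0.0851426
  π_2·p_2 = 0.09 × 0.368839 = 0.0331955
  π_3·p_3 = 0.44 × 0.0407875 = 0.0179465
Sum: 0.0851426 + 0.0331955 + 0.0179465 = 0.136285
Responsibility of Class 1: 0.0851426 / 0.136285 ≈ 0.625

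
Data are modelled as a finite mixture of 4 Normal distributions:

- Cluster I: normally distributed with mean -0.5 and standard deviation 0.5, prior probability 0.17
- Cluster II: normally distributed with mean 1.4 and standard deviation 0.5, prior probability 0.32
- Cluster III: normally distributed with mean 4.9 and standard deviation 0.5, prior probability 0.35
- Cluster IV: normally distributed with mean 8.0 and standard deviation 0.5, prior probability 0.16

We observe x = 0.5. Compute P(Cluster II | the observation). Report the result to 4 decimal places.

P(component k | x) = w_k·f_k(x) / marginal(x), where marginal(x) = Σ_j w_j·f_j(x).
Normal densities:
  L_I = 0.107982
  L_II = 0.1579
  L_III = 1.21915e-17
  L_IV = 1.10614e-49
Multiply by the mixture weights:
  w_I·L_I = 0.17 × 0.107982 = 0.0183569
  w_II·L_II = 0.32 × 0.1579 = 0.0505281
  w_III·L_III = 0.35 × 1.21915e-17 = 4.26703e-18
  w_IV·L_IV = 0.16 × 1.10614e-49 = 1.76983e-50
Sum: 0.0183569 + 0.0505281 + 4.26703e-18 + 1.76983e-50 = 0.068885
P(Cluster II | the observation) ≈ 0.7335

0.7335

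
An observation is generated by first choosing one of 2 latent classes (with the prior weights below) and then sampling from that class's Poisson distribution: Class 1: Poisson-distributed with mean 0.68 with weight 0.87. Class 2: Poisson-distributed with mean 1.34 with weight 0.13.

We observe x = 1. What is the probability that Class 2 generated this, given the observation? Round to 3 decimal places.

Apply Bayes' rule: the posterior for each component is proportional to its prior times its likelihood at x.
Poisson probabilities:
  f_1 = 0.3445
  f_2 = 0.350873
Multiply by the mixture weights:
  π_1·f_1 = 0.87 × 0.3445 = 0.299715
  π_2·f_2 = 0.13 × 0.350873 = 0.0456135
Sum: 0.299715 + 0.0456135 = 0.345328
P(Class 2 | data) = 0.0456135 / 0.345328 ≈ 0.132

0.132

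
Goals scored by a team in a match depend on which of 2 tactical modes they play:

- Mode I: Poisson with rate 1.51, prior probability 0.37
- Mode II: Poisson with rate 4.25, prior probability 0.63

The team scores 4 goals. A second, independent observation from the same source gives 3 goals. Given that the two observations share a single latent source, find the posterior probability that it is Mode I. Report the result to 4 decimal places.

0.0915

Posterior ∝ prior × likelihood, so P(k | x) ∝ P(Z=k) f_k(x); normalise over all components.
Since both observations come from the same component, the likelihood for component k is f_k(x₁)·f_k(x₂).
  L_I = [e^(−1.51)·1.51^4/4! = 0.0478533] × [0.126764] = 0.00606606
  L_II = [e^(−4.25)·4.25^4/4! = 0.193907] × [0.1825] = 0.0353881
Prior × likelihood for each component:
  P(Z=I)·L_I = 0.37 × 0.00606606 = 0.00224444
  P(Z=II)·L_II = 0.63 × 0.0353881 = 0.0222945
Normaliser: 0.00224444 + 0.0222945 = 0.0245389
P(Mode I | data) ≈ 0.0915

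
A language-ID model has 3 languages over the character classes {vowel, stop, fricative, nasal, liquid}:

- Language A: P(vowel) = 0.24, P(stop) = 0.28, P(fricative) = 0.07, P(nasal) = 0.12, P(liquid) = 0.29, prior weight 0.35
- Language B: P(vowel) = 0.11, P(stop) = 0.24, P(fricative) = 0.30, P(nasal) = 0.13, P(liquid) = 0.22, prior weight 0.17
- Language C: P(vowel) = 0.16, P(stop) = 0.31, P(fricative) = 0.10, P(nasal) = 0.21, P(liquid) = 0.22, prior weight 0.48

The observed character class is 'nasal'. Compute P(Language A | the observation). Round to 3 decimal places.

0.255

By Bayes' theorem, P(k | x) = π_k f_k(x) / Σ_j π_j f_j(x).
Evaluate each component's likelihood at the observed value:
  p_A = 0.12
  p_B = 0.13
  p_C = 0.21
Prior × likelihood for each component:
  π_A·p_A = 0.35 × 0.12 = 0.042
  π_B·p_B = 0.17 × 0.13 = 0.0221
  π_C·p_C = 0.48 × 0.21 = 0.1008
Marginal: 0.042 + 0.0221 + 0.1008 = 0.1649
Responsibility of Language A: 0.042 / 0.1649 ≈ 0.255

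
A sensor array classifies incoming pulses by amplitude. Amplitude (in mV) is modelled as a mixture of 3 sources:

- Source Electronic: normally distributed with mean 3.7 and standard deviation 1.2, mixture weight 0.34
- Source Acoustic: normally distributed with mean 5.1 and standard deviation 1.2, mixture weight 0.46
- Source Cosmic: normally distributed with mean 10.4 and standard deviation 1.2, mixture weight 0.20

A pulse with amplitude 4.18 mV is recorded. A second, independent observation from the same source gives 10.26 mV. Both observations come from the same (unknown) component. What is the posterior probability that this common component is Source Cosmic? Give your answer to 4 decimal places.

P(component k | x) = P(Z=k)·f_k(x) / marginal(x), where marginal(x) = Σ_j P(Z=j)·f_j(x).
Since both observations come from the same component, the likelihood for component k is f_k(x₁)·f_k(x₂).
  L_Electronic = [(1/(1.2·√(2π)))·exp(−(4.18−3.7)²/(2·1.2²)) = 0.332452·exp(-0.08000) = 0.306892] × [1.07747e-07] = 3.30666e-08
  L_Acoustic = [(1/(1.2·√(2π)))·exp(−(4.18−5.1)²/(2·1.2²)) = 0.332452·exp(-0.29389) = 0.247796] × [3.21127e-05] = 7.95739e-06
  L_Cosmic = [(1/(1.2·√(2π)))·exp(−(4.18−10.4)²/(2·1.2²)) = 0.332452·exp(-13.43347) = 4.87131e-07] × [0.330197] = 1.60849e-07
Multiply by the mixture weights:
  P(Z=Electronic)·L_Electronic = 0.34 × 3.30666e-08 = 1.12426e-08
  P(Z=Acoustic)·L_Acoustic = 0.46 × 7.95739e-06 = 3.6604e-06
  P(Z=Cosmic)·L_Cosmic = 0.20 × 1.60849e-07 = 3.21699e-08
Marginal: 1.12426e-08 + 3.6604e-06 + 3.21699e-08 = 3.70381e-06
P(Source Cosmic | x₁, x₂) = 3.21699e-08 / 3.70381e-06 ≈ 0.0087

0.0087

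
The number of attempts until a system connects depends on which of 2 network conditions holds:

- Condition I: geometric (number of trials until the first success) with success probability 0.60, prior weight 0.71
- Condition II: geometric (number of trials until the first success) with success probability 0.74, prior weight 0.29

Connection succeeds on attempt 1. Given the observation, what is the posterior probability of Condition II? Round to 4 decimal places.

By Bayes' theorem, P(k | x) = π_k f_k(x) / Σ_j π_j f_j(x).
Geometric probabilities:
  L_I = 0.60·(1−0.60)^0 = 0.60·1 = 0.6
  L_II = 0.74·(1−0.74)^0 = 0.74·1 = 0.74
Multiply by the mixture weights:
  π_I·L_I = 0.71 × 0.6 = 0.426
  π_II·L_II = 0.29 × 0.74 = 0.2146
Sum: 0.426 + 0.2146 = 0.6406
P(Condition II | data) ≈ 0.3350

0.3350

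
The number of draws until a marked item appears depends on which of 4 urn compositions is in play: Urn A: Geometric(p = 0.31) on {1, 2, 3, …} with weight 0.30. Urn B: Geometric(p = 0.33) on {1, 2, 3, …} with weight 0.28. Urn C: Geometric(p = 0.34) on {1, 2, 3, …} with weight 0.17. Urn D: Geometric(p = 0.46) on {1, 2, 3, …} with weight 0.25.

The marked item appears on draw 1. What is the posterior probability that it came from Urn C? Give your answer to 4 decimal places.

Posterior ∝ prior × likelihood, so P(k | x) ∝ w_k f_k(x); normalise over all components.
Geometric probabilities:
  p_A = 0.31·(1−0.31)^0 = 0.31·1 = 0.31
  p_B = 0.33·(1−0.33)^0 = 0.33·1 = 0.33
  p_C = 0.34·(1−0.34)^0 = 0.34·1 = 0.34
  p_D = 0.46·(1−0.46)^0 = 0.46·1 = 0.46
Unnormalised posteriors:
  w_A·p_A = 0.30 × 0.31 = 0.093
  w_B·p_B = 0.28 × 0.33 = 0.0924
  w_C·p_C = 0.17 × 0.34 = 0.0578
  w_D·p_D = 0.25 × 0.46 = 0.115
Marginal: 0.093 + 0.0924 + 0.0578 + 0.115 = 0.3582
Responsibility of Urn C: 0.0578 / 0.3582 ≈ 0.1614

0.1614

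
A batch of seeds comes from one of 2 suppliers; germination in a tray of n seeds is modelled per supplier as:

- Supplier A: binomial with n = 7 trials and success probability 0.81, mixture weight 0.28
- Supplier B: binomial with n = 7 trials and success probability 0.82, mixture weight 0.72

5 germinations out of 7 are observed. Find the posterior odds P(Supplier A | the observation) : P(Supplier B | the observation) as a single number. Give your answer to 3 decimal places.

0.408

Only the two components matter; the odds are (π_i f_i(x)) / (π_j f_j(x)).
Evaluate each component's likelihood at the observed value:
  p_A = C(7,5)·0.81^5·0.19^2 = 21·0.348678·0.0361 = 0.264333
  p_B = C(7,5)·0.82^5·0.18^2 = 21·0.37074·0.0324 = 0.252251
Posterior odds = (π_A·p_A) / (π_B·p_B) = (0.28·0.264333) / (0.72·0.252251) = 0.0740133 / 0.181621 ≈ 0.408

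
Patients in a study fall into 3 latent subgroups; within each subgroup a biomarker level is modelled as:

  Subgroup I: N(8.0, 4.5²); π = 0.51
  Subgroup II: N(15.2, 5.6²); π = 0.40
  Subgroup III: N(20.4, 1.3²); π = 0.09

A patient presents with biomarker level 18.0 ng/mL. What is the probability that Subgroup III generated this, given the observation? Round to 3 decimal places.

P(component k | x) = π_k·f_k(x) / marginal(x), where marginal(x) = Σ_j π_j·f_j(x).
Component likelihoods at x = 18.0 ng/mL:
  p_I = 0.00750526
  p_II = 0.0628688
  p_III = 0.05583
Weight by the priors:
  π_I·p_I = 0.51 × 0.00750526 = 0.00382768
  π_II·p_II = 0.40 × 0.0628688 = 0.0251475
  π_III·p_III = 0.09 × 0.05583 = 0.0050247
Marginal: 0.00382768 + 0.0251475 + 0.0050247 = 0.0339999
P(Subgroup III | the observation) = 0.0050247 / 0.0339999 ≈ 0.148

0.148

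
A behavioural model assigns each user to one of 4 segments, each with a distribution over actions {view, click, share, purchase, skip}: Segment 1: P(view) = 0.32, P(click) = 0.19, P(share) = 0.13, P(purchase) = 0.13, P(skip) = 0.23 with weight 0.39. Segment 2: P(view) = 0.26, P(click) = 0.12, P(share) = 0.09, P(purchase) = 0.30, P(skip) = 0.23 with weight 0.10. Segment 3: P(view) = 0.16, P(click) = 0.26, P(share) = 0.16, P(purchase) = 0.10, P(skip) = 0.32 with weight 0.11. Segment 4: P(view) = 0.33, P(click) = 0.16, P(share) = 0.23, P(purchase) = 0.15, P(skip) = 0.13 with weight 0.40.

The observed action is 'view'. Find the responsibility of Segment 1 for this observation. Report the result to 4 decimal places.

0.4154

P(component k | x) = π_k·f_k(x) / marginal(x), where marginal(x) = Σ_j π_j·f_j(x).
Component likelihoods at x = 'view':
  p_1 = P(view | comp) = 0.32
  p_2 = P(view | comp) = 0.26
  p_3 = P(view | comp) = 0.16
  p_4 = P(view | comp) = 0.33
Prior × likelihood for each component:
  π_1·p_1 = 0.39 × 0.32 = 0.1248
  π_2·p_2 = 0.10 × 0.26 = 0.026
  π_3·p_3 = 0.11 × 0.16 = 0.0176
  π_4·p_4 = 0.40 × 0.33 = 0.132
Sum: 0.1248 + 0.026 + 0.0176 + 0.132 = 0.3004
P(Segment 1 | x) = 0.1248 / 0.3004 ≈ 0.4154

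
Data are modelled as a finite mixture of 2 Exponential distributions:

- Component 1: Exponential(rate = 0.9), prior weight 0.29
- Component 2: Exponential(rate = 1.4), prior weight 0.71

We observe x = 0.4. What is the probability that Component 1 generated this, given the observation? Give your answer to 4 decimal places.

0.2428

By Bayes' theorem, P(k | x) = w_k f_k(x) / Σ_j w_j f_j(x).
Component likelihoods at x = 0.4:
  L_1 = 0.627909
  L_2 = 0.799693
Multiply by the mixture weights:
  w_1·L_1 = 0.29 × 0.627909 = 0.182094
  w_2·L_2 = 0.71 × 0.799693 = 0.567782
Normaliser: 0.182094 + 0.567782 = 0.749875
P(Component 1 | 0.4) = 0.182094 / 0.749875 ≈ 0.2428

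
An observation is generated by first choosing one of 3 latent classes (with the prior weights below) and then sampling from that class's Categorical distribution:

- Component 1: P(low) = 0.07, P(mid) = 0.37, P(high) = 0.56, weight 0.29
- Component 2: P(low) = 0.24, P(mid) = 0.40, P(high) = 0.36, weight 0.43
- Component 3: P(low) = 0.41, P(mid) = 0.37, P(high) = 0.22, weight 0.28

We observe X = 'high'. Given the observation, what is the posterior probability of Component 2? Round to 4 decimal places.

0.4087

Posterior ∝ prior × likelihood, so P(k | x) ∝ P(Z=k) f_k(x); normalise over all components.
Component likelihoods at x = 'high':
  p_1 = P(high | comp) = 0.56
  p_2 = P(high | comp) = 0.36
  p_3 = P(high | comp) = 0.22
Unnormalised posteriors:
  P(Z=1)·p_1 = 0.29 × 0.56 = 0.1624
  P(Z=2)·p_2 = 0.43 × 0.36 = 0.1548
  P(Z=3)·p_3 = 0.28 × 0.22 = 0.0616
Sum: 0.1624 + 0.1548 + 0.0616 = 0.3788
P(Component 2 | data) = 0.1548 / 0.3788 ≈ 0.4087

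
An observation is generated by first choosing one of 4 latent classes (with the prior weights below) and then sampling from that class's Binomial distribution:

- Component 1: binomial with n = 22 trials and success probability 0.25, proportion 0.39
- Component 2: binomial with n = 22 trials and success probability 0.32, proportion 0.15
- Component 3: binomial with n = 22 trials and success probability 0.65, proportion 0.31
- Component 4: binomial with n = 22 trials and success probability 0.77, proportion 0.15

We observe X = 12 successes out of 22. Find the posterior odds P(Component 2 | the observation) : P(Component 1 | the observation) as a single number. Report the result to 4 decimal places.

The posterior odds equal the prior odds times the likelihood ratio: (P(Z=i)/P(Z=j))·(f_i(x)/f_j(x)).
Binomial probabilities:
  L_1 = C(22,12)·0.25^12·0.75^10 = 646646·5.96046e-08·0.0563135 = 0.0021705
  L_2 = C(22,12)·0.32^12·0.68^10 = 646646·1.15292e-06·0.0211392 = 0.01576
  L_3 = C(22,12)·0.65^12·0.35^10 = 646646·0.00568801·2.75855e-05 = 0.101463
  L_4 = C(22,12)·0.77^12·0.23^10 = 646646·0.0434399·4.14265e-07 = 0.0116368
Posterior odds = (P(Z=2)·L_2) / (P(Z=1)·L_1) = (0.15·0.01576) / (0.39·0.0021705) = 0.002364 / 0.000846494 ≈ 2.7927

2.7927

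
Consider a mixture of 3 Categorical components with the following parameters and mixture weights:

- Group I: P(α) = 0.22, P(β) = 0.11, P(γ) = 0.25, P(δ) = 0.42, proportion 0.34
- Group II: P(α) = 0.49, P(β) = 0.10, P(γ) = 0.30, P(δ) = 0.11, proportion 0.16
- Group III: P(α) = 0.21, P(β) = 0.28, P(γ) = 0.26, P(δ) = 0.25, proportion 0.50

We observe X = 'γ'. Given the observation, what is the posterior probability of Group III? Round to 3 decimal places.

0.494

Apply Bayes' rule: the posterior for each component is proportional to its prior times its likelihood at x.
Evaluate each component's likelihood at the observed value:
  f_I = P(γ | comp) = 0.25
  f_II = P(γ | comp) = 0.30
  f_III = P(γ | comp) = 0.26
Prior × likelihood for each component:
  w_I·f_I = 0.34 × 0.25 = 0.085
  w_II·f_II = 0.16 × 0.3 = 0.048
  w_III·f_III = 0.50 × 0.26 = 0.13
Sum: 0.085 + 0.048 + 0.13 = 0.263
Responsibility of Group III: 0.13 / 0.263 ≈ 0.494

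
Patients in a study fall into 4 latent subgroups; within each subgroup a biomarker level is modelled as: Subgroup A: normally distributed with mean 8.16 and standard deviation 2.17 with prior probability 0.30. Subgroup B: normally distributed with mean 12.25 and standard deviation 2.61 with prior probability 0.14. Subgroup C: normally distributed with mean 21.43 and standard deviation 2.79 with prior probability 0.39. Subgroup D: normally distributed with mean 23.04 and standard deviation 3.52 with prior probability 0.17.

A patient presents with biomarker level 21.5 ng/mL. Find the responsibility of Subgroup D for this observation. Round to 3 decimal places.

0.239

Apply Bayes' rule: the posterior for each component is proportional to its prior times its likelihood at x.
Component likelihoods at x = 21.5 ng/mL:
  p_A = 1.14332e-09
  p_B = 0.000286299
  p_C = 0.142945
  p_D = 0.102992
Weight by the priors:
  π_A·p_A = 0.30 × 1.14332e-09 = 3.42995e-10
  π_B·p_B = 0.14 × 0.000286299 = 4.00819e-05
  π_C·p_C = 0.39 × 0.142945 = 0.0557486
  π_D·p_D = 0.17 × 0.102992 = 0.0175087
Denominator: 3.42995e-10 + 4.00819e-05 + 0.0557486 + 0.0175087 = 0.0732973
P(Subgroup D | the observation) = 0.0175087 / 0.0732973 ≈ 0.239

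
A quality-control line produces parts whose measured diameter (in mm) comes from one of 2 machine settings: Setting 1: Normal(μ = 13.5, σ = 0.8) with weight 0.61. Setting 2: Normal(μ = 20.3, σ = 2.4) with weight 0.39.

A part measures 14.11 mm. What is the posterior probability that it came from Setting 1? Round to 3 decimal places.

The responsibility of component k is π_k f_k(x) divided by Σ_j π_j f_j(x).
Evaluate each component's likelihood at the observed value:
  L_1 = (1/(0.8·√(2π)))·exp(−(14.11−13.5)²/(2·0.8²)) = 0.498678·exp(-0.29070) = 0.37288
  L_2 = (1/(2.4·√(2π)))·exp(−(14.11−20.3)²/(2·2.4²)) = 0.166226·exp(-3.32605) = 0.00597329
Multiply by the mixture weights:
  π_1·L_1 = 0.61 × 0.37288 = 0.227457
  π_2·L_2 = 0.39 × 0.00597329 = 0.00232958
Normaliser: 0.227457 + 0.00232958 = 0.229787
P(Setting 1 | x) = 0.227457 / 0.229787 ≈ 0.990

0.990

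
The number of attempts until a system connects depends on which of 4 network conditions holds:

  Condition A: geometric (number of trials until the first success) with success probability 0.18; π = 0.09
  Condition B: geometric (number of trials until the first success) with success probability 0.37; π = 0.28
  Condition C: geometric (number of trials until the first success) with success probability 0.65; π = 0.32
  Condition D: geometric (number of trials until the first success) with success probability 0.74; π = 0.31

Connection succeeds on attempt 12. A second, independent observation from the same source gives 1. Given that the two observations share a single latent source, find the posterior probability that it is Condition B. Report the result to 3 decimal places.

0.419

By Bayes' theorem, P(k | x) = w_k f_k(x) / Σ_j w_j f_j(x).
Since both observations come from the same component, the likelihood for component k is f_k(x₁)·f_k(x₂).
  p_A = [0.18·(1−0.18)^11 = 0.18·0.112707 = 0.0202873] × [0.18] = 0.00365172
  p_B = [0.37·(1−0.37)^11 = 0.37·0.00620506 = 0.00229587] × [0.37] = 0.000849473
  p_C = [0.65·(1−0.65)^11 = 0.65·9.65492e-06 = 6.2757e-06] × [0.65] = 4.0792e-06
  p_D = [0.74·(1−0.74)^11 = 0.74·3.67034e-07 = 2.71605e-07] × [0.74] = 2.00988e-07
Unnormalised posteriors:
  w_A·p_A = 0.09 × 0.00365172 = 0.000328655
  w_B·p_B = 0.28 × 0.000849473 = 0.000237852
  w_C·p_C = 0.32 × 4.0792e-06 = 1.30534e-06
  w_D·p_D = 0.31 × 2.00988e-07 = 6.23063e-08
Marginal: 0.000328655 + 0.000237852 + 1.30534e-06 + 6.23063e-08 = 0.000567875
P(Condition B | data) = 0.000237852 / 0.000567875 ≈ 0.419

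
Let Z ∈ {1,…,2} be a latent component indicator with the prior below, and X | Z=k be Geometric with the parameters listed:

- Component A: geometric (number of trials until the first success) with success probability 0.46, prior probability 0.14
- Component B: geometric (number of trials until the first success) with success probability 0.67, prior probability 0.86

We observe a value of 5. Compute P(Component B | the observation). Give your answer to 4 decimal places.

The responsibility of component k is w_k f_k(x) divided by Σ_j w_j f_j(x).
Geometric probabilities:
  L_A = 0.0391141
  L_B = 0.00794567
Prior × likelihood for each component:
  w_A·L_A = 0.14 × 0.0391141 = 0.00547597
  w_B·L_B = 0.86 × 0.00794567 = 0.00683328
Marginal: 0.00547597 + 0.00683328 = 0.0123092
So the posterior for Component B is 0.00683328 / 0.0123092 ≈ 0.5551.

0.5551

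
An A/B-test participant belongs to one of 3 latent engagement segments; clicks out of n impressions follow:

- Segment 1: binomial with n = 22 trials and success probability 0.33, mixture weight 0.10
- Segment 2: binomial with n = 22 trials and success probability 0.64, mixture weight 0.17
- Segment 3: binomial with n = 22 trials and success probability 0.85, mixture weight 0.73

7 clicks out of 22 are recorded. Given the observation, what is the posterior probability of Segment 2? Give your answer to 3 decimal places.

0.016

The responsibility of component k is π_k f_k(x) divided by Σ_j π_j f_j(x).
Component likelihoods at x = 7 clicks out of 22:
  L_1 = 0.178878
  L_2 = 0.00165819
  L_3 = 2.39408e-08
Prior × likelihood for each component:
  π_1·L_1 = 0.10 × 0.178878 = 0.0178878
  π_2·L_2 = 0.17 × 0.00165819 = 0.000281892
  π_3·L_3 = 0.73 × 2.39408e-08 = 1.74767e-08
Evidence: 0.0178878 + 0.000281892 + 1.74767e-08 = 0.0181697
So the posterior for Segment 2 is 0.000281892 / 0.0181697 ≈ 0.016.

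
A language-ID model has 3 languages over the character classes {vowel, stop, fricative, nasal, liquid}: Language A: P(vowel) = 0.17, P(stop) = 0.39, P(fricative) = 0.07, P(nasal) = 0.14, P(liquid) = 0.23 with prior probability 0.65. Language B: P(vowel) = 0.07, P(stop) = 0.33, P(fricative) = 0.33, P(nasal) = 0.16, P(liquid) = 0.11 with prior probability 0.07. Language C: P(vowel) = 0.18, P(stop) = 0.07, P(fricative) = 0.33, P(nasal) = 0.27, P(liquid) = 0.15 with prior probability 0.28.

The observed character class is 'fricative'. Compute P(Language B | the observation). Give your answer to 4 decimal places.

The responsibility of component k is π_k f_k(x) divided by Σ_j π_j f_j(x).
Categorical probabilities:
  p_A = 0.07
  p_B = 0.33
  p_C = 0.33
Unnormalised posteriors:
  π_A·p_A = 0.65 × 0.07 = 0.0455
  π_B·p_B = 0.07 × 0.33 = 0.0231
  π_C·p_C = 0.28 × 0.33 = 0.0924
Marginal: 0.0455 + 0.0231 + 0.0924 = 0.161
P(Language B | the observation) ≈ 0.1435

0.1435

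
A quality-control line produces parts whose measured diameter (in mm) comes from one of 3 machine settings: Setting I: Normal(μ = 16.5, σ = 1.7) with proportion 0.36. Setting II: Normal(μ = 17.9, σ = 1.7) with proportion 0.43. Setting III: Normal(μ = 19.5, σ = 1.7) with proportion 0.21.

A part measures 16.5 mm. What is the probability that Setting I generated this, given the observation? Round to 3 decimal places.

P(component k | x) = P(Z=k)·f_k(x) / marginal(x), where marginal(x) = Σ_j P(Z=j)·f_j(x).
Evaluate each component's likelihood at the observed value:
  L_I = (1/(1.7·√(2π)))·exp(−(16.5−16.5)²/(2·1.7²)) = 0.234672·exp(-0.00000) = 0.234672
  L_II = (1/(1.7·√(2π)))·exp(−(16.5−17.9)²/(2·1.7²)) = 0.234672·exp(-0.33910) = 0.167183
  L_III = (1/(1.7·√(2π)))·exp(−(16.5−19.5)²/(2·1.7²)) = 0.234672·exp(-1.55709) = 0.0494566
Multiply by the mixture weights:
  P(Z=I)·L_I = 0.36 × 0.234672 = 0.0844819
  P(Z=II)·L_II = 0.43 × 0.167183 = 0.0718886
  P(Z=III)·L_III = 0.21 × 0.0494566 = 0.0103859
Evidence: 0.0844819 + 0.0718886 + 0.0103859 = 0.166756
P(Setting I | 16.5 mm) ≈ 0.507

0.507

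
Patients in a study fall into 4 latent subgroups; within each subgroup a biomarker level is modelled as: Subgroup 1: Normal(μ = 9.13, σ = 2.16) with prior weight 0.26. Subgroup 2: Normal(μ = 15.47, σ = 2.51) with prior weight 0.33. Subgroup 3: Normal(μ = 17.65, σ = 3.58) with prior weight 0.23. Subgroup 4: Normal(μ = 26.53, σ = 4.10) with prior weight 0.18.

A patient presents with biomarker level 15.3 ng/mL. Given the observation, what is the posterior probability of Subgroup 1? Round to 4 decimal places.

The responsibility of component k is w_k f_k(x) divided by Σ_j w_j f_j(x).
Evaluate each component's likelihood at the observed value:
  p_1 = (1/(2.16·√(2π)))·exp(−(15.3−9.13)²/(2·2.16²)) = 0.184696·exp(-4.07974) = 0.00312353
  p_2 = (1/(2.51·√(2π)))·exp(−(15.3−15.47)²/(2·2.51²)) = 0.158941·exp(-0.00229) = 0.158577
  p_3 = (1/(3.58·√(2π)))·exp(−(15.3−17.65)²/(2·3.58²)) = 0.111436·exp(-0.21545) = 0.0898379
  p_4 = (1/(4.10·√(2π)))·exp(−(15.3−26.53)²/(2·4.10²)) = 0.097303·exp(-3.75113) = 0.00228577
Multiply by the mixture weights:
  w_1·p_1 = 0.26 × 0.00312353 = 0.000812119
  w_2·p_2 = 0.33 × 0.158577 = 0.0523304
  w_3·p_3 = 0.23 × 0.0898379 = 0.0206627
  w_4·p_4 = 0.18 × 0.00228577 = 0.000411438
Evidence: 0.000812119 + 0.0523304 + 0.0206627 + 0.000411438 = 0.0742167
P(Subgroup 1 | x) = 0.000812119 / 0.0742167 ≈ 0.0109

0.0109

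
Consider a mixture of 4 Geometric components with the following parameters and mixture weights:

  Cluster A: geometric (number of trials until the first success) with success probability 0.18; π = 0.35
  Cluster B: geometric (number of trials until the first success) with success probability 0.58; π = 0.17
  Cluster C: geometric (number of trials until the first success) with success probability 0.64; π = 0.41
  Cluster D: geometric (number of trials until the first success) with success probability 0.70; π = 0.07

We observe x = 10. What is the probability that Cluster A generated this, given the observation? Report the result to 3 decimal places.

0.994

P(component k | x) = π_k·f_k(x) / marginal(x), where marginal(x) = Σ_j π_j·f_j(x).
Geometric probabilities:
  p_A = 0.18·(1−0.18)^9 = 0.18·0.16762 = 0.0301715
  p_B = 0.58·(1−0.58)^9 = 0.58·0.000406671 = 0.000235869
  p_C = 0.64·(1−0.64)^9 = 0.64·0.00010156 = 6.49984e-05
  p_D = 0.70·(1−0.70)^9 = 0.70·1.9683e-05 = 1.37781e-05
Weight by the priors:
  π_A·p_A = 0.35 × 0.0301715 = 0.01056
  π_B·p_B = 0.17 × 0.000235869 = 4.00978e-05
  π_C·p_C = 0.41 × 6.49984e-05 = 2.66493e-05
  π_D·p_D = 0.07 × 1.37781e-05 = 9.64467e-07
Sum: 0.01056 + 4.00978e-05 + 2.66493e-05 + 9.64467e-07 = 0.0106277
P(Cluster A | the observation) ≈ 0.994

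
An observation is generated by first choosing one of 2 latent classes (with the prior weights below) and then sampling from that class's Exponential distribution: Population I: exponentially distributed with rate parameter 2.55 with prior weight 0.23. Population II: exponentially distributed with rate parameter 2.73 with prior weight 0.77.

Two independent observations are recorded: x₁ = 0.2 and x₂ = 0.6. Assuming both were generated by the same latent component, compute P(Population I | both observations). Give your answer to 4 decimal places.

0.2313

Apply Bayes' rule: the posterior for each component is proportional to its prior times its likelihood at x.
Since both observations come from the same component, the likelihood for component k is f_k(x₁)·f_k(x₂).
  L_I = [1.53126] × [0.552166] = 0.845512
  L_II = [1.58139] × [0.530626] = 0.839124
Weight by the priors:
  π_I·L_I = 0.23 × 0.845512 = 0.194468
  π_II·L_II = 0.77 × 0.839124 = 0.646125
Marginal: 0.194468 + 0.646125 = 0.840593
So the posterior for Population I is 0.194468 / 0.840593 ≈ 0.2313.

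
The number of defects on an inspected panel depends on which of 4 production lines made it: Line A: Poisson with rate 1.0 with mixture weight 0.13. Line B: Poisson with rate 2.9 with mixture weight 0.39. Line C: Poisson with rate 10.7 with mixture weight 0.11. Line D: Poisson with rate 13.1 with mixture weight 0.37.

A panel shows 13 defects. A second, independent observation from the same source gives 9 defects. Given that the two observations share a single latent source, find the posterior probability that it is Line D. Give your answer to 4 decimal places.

0.7037

The responsibility of component k is w_k f_k(x) divided by Σ_j w_j f_j(x).
Since both observations come from the same component, the likelihood for component k is f_k(x₁)·f_k(x₂).
  L_A = [e^(−1.0)·1.0^13/13! = 5.90779e-11] × [1.01378e-06] = 5.98918e-17
  L_B = [e^(−2.9)·2.9^13/13! = 9.0665e-06] × [0.00219971] = 1.99436e-08
  L_C = [e^(−10.7)·10.7^13/13! = 0.0872485] × [0.114219] = 0.00996547
  L_D = [e^(−13.1)·13.1^13/13! = 0.109898] × [0.0640355] = 0.00703736
Weight by the priors:
  w_A·L_A = 0.13 × 5.98918e-17 = 7.78594e-18
  w_B·L_B = 0.39 × 1.99436e-08 = 7.77802e-09
  w_C·L_C = 0.11 × 0.00996547 = 0.0010962
  w_D·L_D = 0.37 × 0.00703736 = 0.00260382
Evidence: 7.78594e-18 + 7.77802e-09 + 0.0010962 + 0.00260382 = 0.00370003
P(Line D | x₁, x₂) ≈ 0.7037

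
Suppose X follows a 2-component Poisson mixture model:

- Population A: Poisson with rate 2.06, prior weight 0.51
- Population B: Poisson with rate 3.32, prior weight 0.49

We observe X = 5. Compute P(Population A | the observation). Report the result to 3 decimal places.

By Bayes' theorem, P(k | x) = π_k f_k(x) / Σ_j π_j f_j(x).
Component likelihoods at x = 5:
  f_A = 0.0394011
  f_B = 0.121521
Unnormalised posteriors:
  π_A·f_A = 0.51 × 0.0394011 = 0.0200946
  π_B·f_B = 0.49 × 0.121521 = 0.0595453
Denominator: 0.0200946 + 0.0595453 = 0.0796399
P(Population A | x) = 0.0200946 / 0.0796399 ≈ 0.252

0.252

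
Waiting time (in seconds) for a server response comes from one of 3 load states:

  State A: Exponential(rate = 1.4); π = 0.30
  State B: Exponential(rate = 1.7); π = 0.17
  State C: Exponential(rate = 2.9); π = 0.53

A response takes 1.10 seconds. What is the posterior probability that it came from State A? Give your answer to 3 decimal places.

The responsibility of component k is P(Z=k) f_k(x) divided by Σ_j P(Z=j) f_j(x).
Exponential densities:
  f_A = 1.4·e^(−1.4·1.10) = 1.4·e^(−1.5400) = 0.300134
  f_B = 1.7·e^(−1.7·1.10) = 1.7·e^(−1.8700) = 0.26201
  f_C = 2.9·e^(−2.9·1.10) = 2.9·e^(−3.1900) = 0.119398
Prior × likelihood for each component:
  P(Z=A)·f_A = 0.30 × 0.300134 = 0.0900401
  P(Z=B)·f_B = 0.17 × 0.26201 = 0.0445417
  P(Z=C)·f_C = 0.53 × 0.119398 = 0.0632812
Sum: 0.0900401 + 0.0445417 + 0.0632812 = 0.197863
Responsibility of State A: 0.0900401 / 0.197863 ≈ 0.455

0.455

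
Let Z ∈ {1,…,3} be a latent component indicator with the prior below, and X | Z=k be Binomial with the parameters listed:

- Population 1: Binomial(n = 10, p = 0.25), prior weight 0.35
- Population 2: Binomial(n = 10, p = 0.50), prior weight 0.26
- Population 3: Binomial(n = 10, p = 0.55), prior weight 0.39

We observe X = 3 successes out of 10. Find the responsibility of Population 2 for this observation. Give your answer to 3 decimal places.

0.207

Posterior ∝ prior × likelihood, so P(k | x) ∝ P(Z=k) f_k(x); normalise over all components.
Component likelihoods at x = 3 successes out of 10:
  f_1 = C(10,3)·0.25^3·0.75^7 = 120·0.015625·0.133484 = 0.250282
  f_2 = C(10,3)·0.50^3·0.50^7 = 120·0.125·0.0078125 = 0.117188
  f_3 = C(10,3)·0.55^3·0.45^7 = 120·0.166375·0.00373669 = 0.0746031
Weight by the priors:
  P(Z=1)·f_1 = 0.35 × 0.250282 = 0.0875988
  P(Z=2)·f_2 = 0.26 × 0.117188 = 0.0304688
  P(Z=3)·f_3 = 0.39 × 0.0746031 = 0.0290952
Normaliser: 0.0875988 + 0.0304688 + 0.0290952 = 0.147163
P(Population 2 | 3 successes out of 10) = 0.0304688 / 0.147163 ≈ 0.207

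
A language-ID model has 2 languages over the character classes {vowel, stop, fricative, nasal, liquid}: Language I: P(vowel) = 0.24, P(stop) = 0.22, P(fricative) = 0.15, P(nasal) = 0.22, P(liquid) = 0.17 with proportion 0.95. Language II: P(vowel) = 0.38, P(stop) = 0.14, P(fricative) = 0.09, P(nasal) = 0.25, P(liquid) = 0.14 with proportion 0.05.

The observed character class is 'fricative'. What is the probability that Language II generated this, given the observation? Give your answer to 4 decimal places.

0.0306

Posterior ∝ prior × likelihood, so P(k | x) ∝ π_k f_k(x); normalise over all components.
Evaluate each component's likelihood at the observed value:
  L_I = P(fricative | comp) = 0.15
  L_II = P(fricative | comp) = 0.09
Unnormalised posteriors:
  π_I·L_I = 0.95 × 0.15 = 0.1425
  π_II·L_II = 0.05 × 0.09 = 0.0045
Evidence: 0.1425 + 0.0045 = 0.147
Responsibility of Language II: 0.0045 / 0.147 ≈ 0.0306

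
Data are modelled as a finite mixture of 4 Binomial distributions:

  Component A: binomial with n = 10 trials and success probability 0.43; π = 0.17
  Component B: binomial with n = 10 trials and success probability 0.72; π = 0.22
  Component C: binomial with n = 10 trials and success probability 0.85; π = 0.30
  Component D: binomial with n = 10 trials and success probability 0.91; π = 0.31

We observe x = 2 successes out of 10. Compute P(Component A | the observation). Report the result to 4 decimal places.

The responsibility of component k is π_k f_k(x) divided by Σ_j π_j f_j(x).
Binomial probabilities:
  f_A = 0.0927146
  f_B = 0.000881337
  f_C = 8.3326e-06
  f_D = 1.60411e-07
Multiply by the mixture weights:
  π_A·f_A = 0.17 × 0.0927146 = 0.0157615
  π_B·f_B = 0.22 × 0.000881337 = 0.000193894
  π_C·f_C = 0.30 × 8.3326e-06 = 2.49978e-06
  π_D·f_D = 0.31 × 1.60411e-07 = 4.97276e-08
Marginal: 0.0157615 + 0.000193894 + 2.49978e-06 + 4.97276e-08 = 0.0159579
P(Component A | data) = 0.0157615 / 0.0159579 ≈ 0.9877

0.9877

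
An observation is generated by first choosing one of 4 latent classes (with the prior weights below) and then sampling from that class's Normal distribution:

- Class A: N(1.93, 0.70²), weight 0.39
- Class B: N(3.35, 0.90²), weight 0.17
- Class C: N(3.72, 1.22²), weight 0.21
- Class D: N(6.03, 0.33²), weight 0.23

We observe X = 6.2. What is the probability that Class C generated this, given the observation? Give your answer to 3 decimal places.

Posterior ∝ prior × likelihood, so P(k | x) ∝ π_k f_k(x); normalise over all components.
Component likelihoods at x = 6.2:
  f_A = (1/(0.70·√(2π)))·exp(−(6.2−1.93)²/(2·0.70²)) = 0.569918·exp(-18.60500) = 4.73983e-09
  f_B = (1/(0.90·√(2π)))·exp(−(6.2−3.35)²/(2·0.90²)) = 0.443269·exp(-5.01389) = 0.00294553
  f_C = (1/(1.22·√(2π)))·exp(−(6.2−3.72)²/(2·1.22²)) = 0.327002·exp(-2.06611) = 0.0414238
  f_D = (1/(0.33·√(2π)))·exp(−(6.2−6.03)²/(2·0.33²)) = 1.208916·exp(-0.13269) = 1.05869
Unnormalised posteriors:
  π_A·f_A = 0.39 × 4.73983e-09 = 1.84854e-09
  π_B·f_B = 0.17 × 0.00294553 = 0.00050074
  π_C·f_C = 0.21 × 0.0414238 = 0.00869899
  π_D·f_D = 0.23 × 1.05869 = 0.243499
Denominator: 1.84854e-09 + 0.00050074 + 0.00869899 + 0.243499 = 0.252699
P(Class C | 6.2) ≈ 0.034

0.034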